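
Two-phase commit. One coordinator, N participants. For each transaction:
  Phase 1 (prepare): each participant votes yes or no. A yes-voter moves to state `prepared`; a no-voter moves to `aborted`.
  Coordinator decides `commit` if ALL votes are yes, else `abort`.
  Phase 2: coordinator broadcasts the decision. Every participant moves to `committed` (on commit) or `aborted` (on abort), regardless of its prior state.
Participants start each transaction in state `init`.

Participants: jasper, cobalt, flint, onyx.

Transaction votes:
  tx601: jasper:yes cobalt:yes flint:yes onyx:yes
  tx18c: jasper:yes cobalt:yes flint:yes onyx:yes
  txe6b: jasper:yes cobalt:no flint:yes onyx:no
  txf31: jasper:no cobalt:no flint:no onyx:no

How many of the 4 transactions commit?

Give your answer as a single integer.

Answer: 2

Derivation:
tx601: all yes -> commit (commits=1)
tx18c: all yes -> commit (commits=2)
txe6b: no from cobalt, onyx -> abort (commits=2)
txf31: no from jasper, cobalt, flint, onyx -> abort (commits=2)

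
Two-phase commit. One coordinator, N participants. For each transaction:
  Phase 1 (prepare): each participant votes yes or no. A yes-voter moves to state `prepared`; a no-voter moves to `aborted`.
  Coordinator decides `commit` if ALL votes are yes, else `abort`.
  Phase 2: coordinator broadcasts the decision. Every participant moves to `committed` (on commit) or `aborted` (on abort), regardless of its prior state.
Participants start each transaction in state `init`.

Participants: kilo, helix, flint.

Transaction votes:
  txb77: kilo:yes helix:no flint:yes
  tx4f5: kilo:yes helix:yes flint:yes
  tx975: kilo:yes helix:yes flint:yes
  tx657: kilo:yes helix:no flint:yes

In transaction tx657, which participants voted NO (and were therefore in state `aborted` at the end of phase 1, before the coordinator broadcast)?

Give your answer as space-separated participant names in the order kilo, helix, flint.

Txn tx657 phase 1: kilo yes -> prepared; helix no -> aborted; flint yes -> prepared

Answer: helix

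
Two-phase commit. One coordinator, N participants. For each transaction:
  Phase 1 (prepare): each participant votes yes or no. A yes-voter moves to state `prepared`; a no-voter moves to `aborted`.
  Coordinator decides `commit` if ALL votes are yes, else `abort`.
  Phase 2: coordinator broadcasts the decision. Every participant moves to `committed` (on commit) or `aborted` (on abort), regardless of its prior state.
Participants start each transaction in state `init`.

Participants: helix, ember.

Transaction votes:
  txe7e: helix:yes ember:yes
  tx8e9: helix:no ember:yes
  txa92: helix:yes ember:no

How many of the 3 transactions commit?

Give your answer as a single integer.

Answer: 1

Derivation:
txe7e: all yes -> commit (commits=1)
tx8e9: no from helix -> abort (commits=1)
txa92: no from ember -> abort (commits=1)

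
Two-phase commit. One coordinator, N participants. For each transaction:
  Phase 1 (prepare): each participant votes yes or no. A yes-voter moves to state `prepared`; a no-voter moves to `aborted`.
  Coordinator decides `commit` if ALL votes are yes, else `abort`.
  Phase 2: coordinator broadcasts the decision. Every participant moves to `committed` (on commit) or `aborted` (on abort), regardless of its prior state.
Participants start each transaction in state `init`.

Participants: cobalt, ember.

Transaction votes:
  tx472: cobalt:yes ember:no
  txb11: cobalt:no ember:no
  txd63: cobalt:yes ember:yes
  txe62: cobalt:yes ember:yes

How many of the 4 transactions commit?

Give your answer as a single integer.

Answer: 2

Derivation:
tx472: no from ember -> abort (commits=0)
txb11: no from cobalt, ember -> abort (commits=0)
txd63: all yes -> commit (commits=1)
txe62: all yes -> commit (commits=2)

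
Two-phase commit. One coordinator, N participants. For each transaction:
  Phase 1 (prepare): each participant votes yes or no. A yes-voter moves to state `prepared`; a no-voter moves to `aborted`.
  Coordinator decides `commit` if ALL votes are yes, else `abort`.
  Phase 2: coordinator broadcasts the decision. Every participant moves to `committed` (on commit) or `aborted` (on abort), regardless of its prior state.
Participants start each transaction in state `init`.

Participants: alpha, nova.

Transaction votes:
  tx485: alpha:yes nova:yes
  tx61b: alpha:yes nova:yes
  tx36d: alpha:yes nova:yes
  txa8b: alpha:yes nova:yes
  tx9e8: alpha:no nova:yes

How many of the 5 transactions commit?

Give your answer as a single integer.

tx485: all yes -> commit (commits=1)
tx61b: all yes -> commit (commits=2)
tx36d: all yes -> commit (commits=3)
txa8b: all yes -> commit (commits=4)
tx9e8: no from alpha -> abort (commits=4)

Answer: 4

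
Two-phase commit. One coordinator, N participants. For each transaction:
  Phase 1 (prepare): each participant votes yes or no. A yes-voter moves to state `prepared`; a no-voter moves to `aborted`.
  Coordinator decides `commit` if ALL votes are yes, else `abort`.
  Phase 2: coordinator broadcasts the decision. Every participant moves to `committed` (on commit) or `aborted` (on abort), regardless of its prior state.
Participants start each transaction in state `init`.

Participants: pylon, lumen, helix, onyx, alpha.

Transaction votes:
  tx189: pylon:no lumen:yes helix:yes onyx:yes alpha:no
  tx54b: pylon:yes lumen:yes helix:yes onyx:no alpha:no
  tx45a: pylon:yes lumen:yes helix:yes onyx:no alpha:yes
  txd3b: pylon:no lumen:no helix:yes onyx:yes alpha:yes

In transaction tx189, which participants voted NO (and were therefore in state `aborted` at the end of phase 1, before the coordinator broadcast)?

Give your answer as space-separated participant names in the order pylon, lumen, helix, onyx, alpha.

Answer: pylon alpha

Derivation:
Txn tx189 phase 1: pylon no -> aborted; lumen yes -> prepared; helix yes -> prepared; onyx yes -> prepared; alpha no -> aborted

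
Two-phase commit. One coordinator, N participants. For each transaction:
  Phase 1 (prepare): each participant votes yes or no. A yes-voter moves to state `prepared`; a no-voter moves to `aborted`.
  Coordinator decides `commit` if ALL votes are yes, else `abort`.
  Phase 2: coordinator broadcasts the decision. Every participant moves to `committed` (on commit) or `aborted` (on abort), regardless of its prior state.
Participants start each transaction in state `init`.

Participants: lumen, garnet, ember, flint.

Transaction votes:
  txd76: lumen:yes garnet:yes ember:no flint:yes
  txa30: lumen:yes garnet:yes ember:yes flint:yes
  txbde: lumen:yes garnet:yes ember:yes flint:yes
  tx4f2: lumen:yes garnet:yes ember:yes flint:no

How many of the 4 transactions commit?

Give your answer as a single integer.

txd76: no from ember -> abort (commits=0)
txa30: all yes -> commit (commits=1)
txbde: all yes -> commit (commits=2)
tx4f2: no from flint -> abort (commits=2)

Answer: 2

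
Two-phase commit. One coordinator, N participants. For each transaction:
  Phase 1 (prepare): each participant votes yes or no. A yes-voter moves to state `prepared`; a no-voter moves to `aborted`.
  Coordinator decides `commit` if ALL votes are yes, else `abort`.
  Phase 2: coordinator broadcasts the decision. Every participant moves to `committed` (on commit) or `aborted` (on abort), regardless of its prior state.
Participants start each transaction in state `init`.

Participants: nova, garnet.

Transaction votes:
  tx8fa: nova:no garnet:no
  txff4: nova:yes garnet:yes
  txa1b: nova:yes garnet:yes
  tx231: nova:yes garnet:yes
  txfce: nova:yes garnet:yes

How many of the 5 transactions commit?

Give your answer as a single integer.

Answer: 4

Derivation:
tx8fa: no from nova, garnet -> abort (commits=0)
txff4: all yes -> commit (commits=1)
txa1b: all yes -> commit (commits=2)
tx231: all yes -> commit (commits=3)
txfce: all yes -> commit (commits=4)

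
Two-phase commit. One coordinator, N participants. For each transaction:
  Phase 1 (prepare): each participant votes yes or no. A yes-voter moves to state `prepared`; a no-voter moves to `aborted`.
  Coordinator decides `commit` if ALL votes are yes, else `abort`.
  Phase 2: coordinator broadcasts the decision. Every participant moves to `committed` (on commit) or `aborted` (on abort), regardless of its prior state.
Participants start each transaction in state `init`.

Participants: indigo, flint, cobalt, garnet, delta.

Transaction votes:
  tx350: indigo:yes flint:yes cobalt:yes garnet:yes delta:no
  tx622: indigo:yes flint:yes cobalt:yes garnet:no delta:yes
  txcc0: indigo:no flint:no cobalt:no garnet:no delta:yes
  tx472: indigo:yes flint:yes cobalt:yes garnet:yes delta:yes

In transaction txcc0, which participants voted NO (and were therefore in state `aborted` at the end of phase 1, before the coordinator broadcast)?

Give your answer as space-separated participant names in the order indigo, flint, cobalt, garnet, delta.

Txn txcc0 phase 1: indigo no -> aborted; flint no -> aborted; cobalt no -> aborted; garnet no -> aborted; delta yes -> prepared

Answer: indigo flint cobalt garnet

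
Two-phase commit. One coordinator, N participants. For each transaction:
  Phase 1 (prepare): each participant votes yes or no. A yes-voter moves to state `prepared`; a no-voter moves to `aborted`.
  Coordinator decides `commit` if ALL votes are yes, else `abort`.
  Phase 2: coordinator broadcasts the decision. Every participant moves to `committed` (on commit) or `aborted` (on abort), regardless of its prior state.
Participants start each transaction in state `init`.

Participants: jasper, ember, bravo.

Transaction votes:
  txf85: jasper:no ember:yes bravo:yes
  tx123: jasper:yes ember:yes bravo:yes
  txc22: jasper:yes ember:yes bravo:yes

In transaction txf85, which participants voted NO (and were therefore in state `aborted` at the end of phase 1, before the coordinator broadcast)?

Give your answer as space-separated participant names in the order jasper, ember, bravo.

Answer: jasper

Derivation:
Txn txf85 phase 1: jasper no -> aborted; ember yes -> prepared; bravo yes -> prepared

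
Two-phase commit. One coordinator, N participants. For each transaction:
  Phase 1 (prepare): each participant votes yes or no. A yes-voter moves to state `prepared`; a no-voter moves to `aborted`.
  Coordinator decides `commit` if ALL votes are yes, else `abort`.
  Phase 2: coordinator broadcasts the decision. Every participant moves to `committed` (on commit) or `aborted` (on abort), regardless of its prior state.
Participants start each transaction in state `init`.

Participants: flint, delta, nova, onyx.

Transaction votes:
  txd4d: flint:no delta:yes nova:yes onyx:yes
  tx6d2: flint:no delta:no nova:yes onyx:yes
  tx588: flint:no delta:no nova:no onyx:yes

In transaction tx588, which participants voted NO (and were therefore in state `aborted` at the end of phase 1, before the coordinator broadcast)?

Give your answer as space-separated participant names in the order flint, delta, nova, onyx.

Txn tx588 phase 1: flint no -> aborted; delta no -> aborted; nova no -> aborted; onyx yes -> prepared

Answer: flint delta nova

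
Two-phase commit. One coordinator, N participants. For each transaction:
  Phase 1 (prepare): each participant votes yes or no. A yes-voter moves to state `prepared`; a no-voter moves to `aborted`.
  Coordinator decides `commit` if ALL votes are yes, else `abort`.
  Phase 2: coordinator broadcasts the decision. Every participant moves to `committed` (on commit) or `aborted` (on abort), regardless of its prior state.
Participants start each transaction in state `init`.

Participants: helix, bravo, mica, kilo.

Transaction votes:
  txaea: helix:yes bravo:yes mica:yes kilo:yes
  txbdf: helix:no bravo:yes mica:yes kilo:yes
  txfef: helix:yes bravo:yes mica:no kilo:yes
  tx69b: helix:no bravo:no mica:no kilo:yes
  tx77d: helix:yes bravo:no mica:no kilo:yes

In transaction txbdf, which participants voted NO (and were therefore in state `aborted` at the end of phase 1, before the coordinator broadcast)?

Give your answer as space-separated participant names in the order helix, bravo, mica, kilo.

Answer: helix

Derivation:
Txn txbdf phase 1: helix no -> aborted; bravo yes -> prepared; mica yes -> prepared; kilo yes -> prepared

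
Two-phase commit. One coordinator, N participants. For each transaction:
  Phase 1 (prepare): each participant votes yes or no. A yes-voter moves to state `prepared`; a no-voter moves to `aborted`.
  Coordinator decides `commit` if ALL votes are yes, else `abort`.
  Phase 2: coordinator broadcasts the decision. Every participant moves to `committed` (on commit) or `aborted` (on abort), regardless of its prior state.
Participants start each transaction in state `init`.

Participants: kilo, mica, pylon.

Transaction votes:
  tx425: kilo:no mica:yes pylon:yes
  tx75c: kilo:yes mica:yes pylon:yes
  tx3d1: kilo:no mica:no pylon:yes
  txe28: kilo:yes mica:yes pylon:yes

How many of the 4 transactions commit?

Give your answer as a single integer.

Answer: 2

Derivation:
tx425: no from kilo -> abort (commits=0)
tx75c: all yes -> commit (commits=1)
tx3d1: no from kilo, mica -> abort (commits=1)
txe28: all yes -> commit (commits=2)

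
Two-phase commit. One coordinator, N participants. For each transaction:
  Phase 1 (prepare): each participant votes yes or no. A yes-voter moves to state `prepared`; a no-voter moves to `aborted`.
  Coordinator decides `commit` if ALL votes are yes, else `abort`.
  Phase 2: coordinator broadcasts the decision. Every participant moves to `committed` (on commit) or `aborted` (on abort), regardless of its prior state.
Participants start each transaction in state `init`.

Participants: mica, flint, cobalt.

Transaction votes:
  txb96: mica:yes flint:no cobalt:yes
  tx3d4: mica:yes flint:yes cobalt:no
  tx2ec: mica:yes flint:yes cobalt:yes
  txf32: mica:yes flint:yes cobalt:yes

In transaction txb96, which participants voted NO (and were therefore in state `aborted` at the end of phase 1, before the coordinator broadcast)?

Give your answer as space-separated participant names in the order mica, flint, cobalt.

Answer: flint

Derivation:
Txn txb96 phase 1: mica yes -> prepared; flint no -> aborted; cobalt yes -> prepared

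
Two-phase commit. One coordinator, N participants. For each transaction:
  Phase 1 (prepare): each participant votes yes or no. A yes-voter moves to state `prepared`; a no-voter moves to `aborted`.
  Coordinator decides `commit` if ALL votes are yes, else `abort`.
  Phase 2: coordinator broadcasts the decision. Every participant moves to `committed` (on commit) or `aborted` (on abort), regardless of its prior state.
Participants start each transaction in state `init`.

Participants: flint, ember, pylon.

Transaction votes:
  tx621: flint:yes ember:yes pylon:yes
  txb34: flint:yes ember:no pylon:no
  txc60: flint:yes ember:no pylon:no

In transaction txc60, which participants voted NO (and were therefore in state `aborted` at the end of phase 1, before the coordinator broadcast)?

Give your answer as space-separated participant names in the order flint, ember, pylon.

Txn txc60 phase 1: flint yes -> prepared; ember no -> aborted; pylon no -> aborted

Answer: ember pylon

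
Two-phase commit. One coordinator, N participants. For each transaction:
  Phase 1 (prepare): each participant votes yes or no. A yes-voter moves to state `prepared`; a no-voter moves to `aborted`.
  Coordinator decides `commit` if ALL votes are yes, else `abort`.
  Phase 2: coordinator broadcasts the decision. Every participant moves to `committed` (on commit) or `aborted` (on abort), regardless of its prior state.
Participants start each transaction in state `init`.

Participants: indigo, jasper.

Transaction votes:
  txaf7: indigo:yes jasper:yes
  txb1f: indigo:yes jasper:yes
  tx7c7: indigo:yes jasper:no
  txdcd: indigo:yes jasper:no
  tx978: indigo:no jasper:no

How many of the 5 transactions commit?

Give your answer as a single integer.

Answer: 2

Derivation:
txaf7: all yes -> commit (commits=1)
txb1f: all yes -> commit (commits=2)
tx7c7: no from jasper -> abort (commits=2)
txdcd: no from jasper -> abort (commits=2)
tx978: no from indigo, jasper -> abort (commits=2)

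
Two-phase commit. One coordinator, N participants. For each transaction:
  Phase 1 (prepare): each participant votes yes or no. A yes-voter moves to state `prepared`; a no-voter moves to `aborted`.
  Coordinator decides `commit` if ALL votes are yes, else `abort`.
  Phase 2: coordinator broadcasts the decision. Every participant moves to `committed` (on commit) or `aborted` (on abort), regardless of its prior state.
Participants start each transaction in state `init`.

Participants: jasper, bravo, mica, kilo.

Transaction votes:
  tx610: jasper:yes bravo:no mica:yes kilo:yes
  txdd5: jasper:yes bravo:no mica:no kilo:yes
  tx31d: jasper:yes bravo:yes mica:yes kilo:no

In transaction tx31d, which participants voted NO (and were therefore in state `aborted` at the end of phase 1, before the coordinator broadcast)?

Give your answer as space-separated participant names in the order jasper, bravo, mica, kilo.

Txn tx31d phase 1: jasper yes -> prepared; bravo yes -> prepared; mica yes -> prepared; kilo no -> aborted

Answer: kilo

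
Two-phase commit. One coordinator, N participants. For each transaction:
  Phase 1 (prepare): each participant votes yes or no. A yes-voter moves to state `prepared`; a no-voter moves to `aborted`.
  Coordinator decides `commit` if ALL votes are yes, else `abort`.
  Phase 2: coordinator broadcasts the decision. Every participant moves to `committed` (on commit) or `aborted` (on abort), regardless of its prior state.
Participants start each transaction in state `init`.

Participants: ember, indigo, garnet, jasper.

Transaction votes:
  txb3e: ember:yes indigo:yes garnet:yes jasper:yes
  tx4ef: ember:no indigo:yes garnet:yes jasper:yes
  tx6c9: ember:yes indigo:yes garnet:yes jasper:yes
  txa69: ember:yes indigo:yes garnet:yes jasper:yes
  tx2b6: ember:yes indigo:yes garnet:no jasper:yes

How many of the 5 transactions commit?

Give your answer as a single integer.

Answer: 3

Derivation:
txb3e: all yes -> commit (commits=1)
tx4ef: no from ember -> abort (commits=1)
tx6c9: all yes -> commit (commits=2)
txa69: all yes -> commit (commits=3)
tx2b6: no from garnet -> abort (commits=3)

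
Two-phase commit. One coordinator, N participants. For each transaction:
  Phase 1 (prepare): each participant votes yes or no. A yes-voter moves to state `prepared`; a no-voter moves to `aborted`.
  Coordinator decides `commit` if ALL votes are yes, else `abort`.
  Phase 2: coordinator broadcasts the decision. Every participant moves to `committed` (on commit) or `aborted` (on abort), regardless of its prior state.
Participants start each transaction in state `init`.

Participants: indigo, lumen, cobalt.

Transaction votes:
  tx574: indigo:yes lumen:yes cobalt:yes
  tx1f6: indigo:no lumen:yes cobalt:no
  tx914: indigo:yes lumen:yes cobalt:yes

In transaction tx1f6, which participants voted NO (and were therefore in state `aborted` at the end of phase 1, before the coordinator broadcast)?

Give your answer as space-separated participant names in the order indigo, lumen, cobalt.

Txn tx1f6 phase 1: indigo no -> aborted; lumen yes -> prepared; cobalt no -> aborted

Answer: indigo cobalt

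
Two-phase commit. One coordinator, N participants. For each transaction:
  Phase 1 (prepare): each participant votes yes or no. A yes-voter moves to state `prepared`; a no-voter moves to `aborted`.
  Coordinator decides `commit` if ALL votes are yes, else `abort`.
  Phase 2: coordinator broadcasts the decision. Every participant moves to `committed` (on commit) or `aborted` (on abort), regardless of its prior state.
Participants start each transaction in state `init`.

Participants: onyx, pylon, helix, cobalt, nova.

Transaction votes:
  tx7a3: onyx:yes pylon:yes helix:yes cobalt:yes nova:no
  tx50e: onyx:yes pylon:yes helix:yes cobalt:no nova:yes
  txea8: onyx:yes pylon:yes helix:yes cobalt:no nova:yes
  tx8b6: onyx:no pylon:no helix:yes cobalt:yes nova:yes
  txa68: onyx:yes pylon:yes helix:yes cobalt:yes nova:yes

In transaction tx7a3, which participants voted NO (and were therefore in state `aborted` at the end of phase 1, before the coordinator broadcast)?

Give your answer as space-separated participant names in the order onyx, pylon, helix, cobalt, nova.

Answer: nova

Derivation:
Txn tx7a3 phase 1: onyx yes -> prepared; pylon yes -> prepared; helix yes -> prepared; cobalt yes -> prepared; nova no -> aborted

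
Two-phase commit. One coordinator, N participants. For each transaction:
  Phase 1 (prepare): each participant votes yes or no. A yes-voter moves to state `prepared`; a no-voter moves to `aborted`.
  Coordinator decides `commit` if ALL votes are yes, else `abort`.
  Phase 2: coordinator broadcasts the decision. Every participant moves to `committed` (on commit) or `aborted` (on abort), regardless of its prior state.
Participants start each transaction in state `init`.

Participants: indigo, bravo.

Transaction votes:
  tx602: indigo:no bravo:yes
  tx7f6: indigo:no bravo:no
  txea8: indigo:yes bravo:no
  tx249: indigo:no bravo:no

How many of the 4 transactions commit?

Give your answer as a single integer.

Answer: 0

Derivation:
tx602: no from indigo -> abort (commits=0)
tx7f6: no from indigo, bravo -> abort (commits=0)
txea8: no from bravo -> abort (commits=0)
tx249: no from indigo, bravo -> abort (commits=0)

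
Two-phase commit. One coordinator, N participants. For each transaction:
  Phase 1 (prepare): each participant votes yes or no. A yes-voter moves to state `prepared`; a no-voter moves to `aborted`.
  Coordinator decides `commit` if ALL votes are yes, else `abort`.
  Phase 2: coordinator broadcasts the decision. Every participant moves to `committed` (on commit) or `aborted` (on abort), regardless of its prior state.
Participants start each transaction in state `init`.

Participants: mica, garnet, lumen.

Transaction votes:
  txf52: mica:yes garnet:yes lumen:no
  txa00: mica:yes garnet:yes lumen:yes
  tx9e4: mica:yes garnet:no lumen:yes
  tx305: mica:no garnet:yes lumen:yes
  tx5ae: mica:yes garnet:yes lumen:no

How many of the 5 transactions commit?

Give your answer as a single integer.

Answer: 1

Derivation:
txf52: no from lumen -> abort (commits=0)
txa00: all yes -> commit (commits=1)
tx9e4: no from garnet -> abort (commits=1)
tx305: no from mica -> abort (commits=1)
tx5ae: no from lumen -> abort (commits=1)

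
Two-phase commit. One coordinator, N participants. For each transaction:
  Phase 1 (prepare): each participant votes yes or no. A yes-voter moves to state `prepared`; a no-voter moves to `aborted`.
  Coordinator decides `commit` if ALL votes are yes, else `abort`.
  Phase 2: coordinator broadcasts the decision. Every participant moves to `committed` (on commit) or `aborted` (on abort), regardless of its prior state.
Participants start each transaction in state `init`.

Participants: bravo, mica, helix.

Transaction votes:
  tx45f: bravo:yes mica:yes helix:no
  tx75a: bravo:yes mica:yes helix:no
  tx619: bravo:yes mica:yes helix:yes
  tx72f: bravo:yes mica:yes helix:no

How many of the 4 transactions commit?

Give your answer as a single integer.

Answer: 1

Derivation:
tx45f: no from helix -> abort (commits=0)
tx75a: no from helix -> abort (commits=0)
tx619: all yes -> commit (commits=1)
tx72f: no from helix -> abort (commits=1)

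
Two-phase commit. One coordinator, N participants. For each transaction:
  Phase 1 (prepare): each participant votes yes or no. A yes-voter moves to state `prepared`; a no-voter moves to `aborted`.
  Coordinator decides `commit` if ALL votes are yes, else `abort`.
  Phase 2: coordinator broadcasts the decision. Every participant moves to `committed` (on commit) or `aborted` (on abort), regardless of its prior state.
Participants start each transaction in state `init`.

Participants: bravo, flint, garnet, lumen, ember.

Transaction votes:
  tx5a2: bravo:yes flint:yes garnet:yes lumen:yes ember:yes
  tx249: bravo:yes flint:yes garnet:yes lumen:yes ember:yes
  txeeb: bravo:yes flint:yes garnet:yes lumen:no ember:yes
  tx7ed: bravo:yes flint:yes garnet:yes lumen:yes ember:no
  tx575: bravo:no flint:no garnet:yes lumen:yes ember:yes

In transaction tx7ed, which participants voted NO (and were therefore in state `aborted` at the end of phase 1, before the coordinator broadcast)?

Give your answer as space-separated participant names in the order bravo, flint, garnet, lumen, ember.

Txn tx7ed phase 1: bravo yes -> prepared; flint yes -> prepared; garnet yes -> prepared; lumen yes -> prepared; ember no -> aborted

Answer: ember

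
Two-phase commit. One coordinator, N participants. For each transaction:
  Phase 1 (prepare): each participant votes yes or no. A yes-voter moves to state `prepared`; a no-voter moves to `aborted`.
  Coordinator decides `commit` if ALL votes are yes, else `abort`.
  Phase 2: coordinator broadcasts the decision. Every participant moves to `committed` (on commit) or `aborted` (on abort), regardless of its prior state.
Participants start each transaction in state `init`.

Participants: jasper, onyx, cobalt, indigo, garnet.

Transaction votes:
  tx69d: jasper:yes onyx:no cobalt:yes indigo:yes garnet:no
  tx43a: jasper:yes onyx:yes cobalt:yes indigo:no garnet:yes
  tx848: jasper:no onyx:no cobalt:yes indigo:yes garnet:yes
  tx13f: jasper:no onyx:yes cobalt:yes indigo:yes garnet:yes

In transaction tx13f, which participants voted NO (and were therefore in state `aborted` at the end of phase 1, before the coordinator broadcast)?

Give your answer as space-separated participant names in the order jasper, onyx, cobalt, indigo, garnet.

Txn tx13f phase 1: jasper no -> aborted; onyx yes -> prepared; cobalt yes -> prepared; indigo yes -> prepared; garnet yes -> prepared

Answer: jasper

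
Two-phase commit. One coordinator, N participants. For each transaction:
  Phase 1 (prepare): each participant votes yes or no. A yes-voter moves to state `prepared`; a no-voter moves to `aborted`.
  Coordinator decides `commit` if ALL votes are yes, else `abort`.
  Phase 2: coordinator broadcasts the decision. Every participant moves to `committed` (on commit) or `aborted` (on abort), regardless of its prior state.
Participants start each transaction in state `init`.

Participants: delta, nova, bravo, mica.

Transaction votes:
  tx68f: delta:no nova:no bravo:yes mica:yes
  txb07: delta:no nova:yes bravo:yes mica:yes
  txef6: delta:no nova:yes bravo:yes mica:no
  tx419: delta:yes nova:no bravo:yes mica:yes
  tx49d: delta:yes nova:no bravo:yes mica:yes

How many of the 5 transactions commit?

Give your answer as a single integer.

tx68f: no from delta, nova -> abort (commits=0)
txb07: no from delta -> abort (commits=0)
txef6: no from delta, mica -> abort (commits=0)
tx419: no from nova -> abort (commits=0)
tx49d: no from nova -> abort (commits=0)

Answer: 0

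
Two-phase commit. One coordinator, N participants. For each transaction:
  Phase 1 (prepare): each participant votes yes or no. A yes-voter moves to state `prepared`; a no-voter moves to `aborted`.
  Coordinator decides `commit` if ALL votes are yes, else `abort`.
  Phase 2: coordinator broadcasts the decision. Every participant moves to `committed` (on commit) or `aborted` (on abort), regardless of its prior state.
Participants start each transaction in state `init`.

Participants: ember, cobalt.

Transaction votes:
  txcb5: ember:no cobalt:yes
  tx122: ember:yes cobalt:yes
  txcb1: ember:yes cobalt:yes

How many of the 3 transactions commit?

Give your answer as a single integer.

txcb5: no from ember -> abort (commits=0)
tx122: all yes -> commit (commits=1)
txcb1: all yes -> commit (commits=2)

Answer: 2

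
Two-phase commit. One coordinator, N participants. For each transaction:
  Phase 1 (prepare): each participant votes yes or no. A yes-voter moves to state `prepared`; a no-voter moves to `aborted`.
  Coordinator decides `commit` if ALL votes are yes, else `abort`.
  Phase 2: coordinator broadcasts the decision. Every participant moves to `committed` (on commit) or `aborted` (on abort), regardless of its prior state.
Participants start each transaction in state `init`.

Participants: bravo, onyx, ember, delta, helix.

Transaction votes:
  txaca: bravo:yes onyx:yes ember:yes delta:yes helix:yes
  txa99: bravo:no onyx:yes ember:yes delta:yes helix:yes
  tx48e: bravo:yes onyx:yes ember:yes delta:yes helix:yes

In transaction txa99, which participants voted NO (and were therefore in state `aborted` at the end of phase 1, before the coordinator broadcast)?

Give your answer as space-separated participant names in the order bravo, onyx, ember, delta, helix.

Answer: bravo

Derivation:
Txn txa99 phase 1: bravo no -> aborted; onyx yes -> prepared; ember yes -> prepared; delta yes -> prepared; helix yes -> prepared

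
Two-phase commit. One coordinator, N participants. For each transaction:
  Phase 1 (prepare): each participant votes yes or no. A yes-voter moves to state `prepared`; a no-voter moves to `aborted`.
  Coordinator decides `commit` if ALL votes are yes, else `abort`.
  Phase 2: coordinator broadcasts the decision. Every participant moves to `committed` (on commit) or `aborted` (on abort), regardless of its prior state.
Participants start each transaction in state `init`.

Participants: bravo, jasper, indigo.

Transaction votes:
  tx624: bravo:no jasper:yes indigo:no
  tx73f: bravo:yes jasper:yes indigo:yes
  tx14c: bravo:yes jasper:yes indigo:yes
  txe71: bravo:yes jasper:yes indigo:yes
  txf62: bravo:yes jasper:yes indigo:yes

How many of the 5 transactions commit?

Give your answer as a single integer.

Answer: 4

Derivation:
tx624: no from bravo, indigo -> abort (commits=0)
tx73f: all yes -> commit (commits=1)
tx14c: all yes -> commit (commits=2)
txe71: all yes -> commit (commits=3)
txf62: all yes -> commit (commits=4)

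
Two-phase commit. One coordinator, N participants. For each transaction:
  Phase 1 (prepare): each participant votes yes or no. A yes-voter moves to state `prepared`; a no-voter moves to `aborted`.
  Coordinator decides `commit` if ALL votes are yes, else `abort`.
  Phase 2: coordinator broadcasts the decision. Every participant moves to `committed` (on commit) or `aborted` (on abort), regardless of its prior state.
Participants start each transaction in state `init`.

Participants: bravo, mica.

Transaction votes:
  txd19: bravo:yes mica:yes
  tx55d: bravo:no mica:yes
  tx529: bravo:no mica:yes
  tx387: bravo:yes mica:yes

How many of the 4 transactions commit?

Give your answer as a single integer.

txd19: all yes -> commit (commits=1)
tx55d: no from bravo -> abort (commits=1)
tx529: no from bravo -> abort (commits=1)
tx387: all yes -> commit (commits=2)

Answer: 2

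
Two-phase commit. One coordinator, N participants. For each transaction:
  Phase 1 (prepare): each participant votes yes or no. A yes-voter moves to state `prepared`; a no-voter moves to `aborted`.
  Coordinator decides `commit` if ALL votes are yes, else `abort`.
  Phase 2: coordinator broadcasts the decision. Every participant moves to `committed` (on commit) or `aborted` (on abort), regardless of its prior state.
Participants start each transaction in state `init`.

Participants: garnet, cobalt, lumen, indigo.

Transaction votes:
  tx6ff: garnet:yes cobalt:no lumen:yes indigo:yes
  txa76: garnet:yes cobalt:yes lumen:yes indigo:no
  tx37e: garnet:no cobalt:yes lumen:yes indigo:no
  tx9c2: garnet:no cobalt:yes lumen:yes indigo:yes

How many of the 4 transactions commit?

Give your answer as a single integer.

Answer: 0

Derivation:
tx6ff: no from cobalt -> abort (commits=0)
txa76: no from indigo -> abort (commits=0)
tx37e: no from garnet, indigo -> abort (commits=0)
tx9c2: no from garnet -> abort (commits=0)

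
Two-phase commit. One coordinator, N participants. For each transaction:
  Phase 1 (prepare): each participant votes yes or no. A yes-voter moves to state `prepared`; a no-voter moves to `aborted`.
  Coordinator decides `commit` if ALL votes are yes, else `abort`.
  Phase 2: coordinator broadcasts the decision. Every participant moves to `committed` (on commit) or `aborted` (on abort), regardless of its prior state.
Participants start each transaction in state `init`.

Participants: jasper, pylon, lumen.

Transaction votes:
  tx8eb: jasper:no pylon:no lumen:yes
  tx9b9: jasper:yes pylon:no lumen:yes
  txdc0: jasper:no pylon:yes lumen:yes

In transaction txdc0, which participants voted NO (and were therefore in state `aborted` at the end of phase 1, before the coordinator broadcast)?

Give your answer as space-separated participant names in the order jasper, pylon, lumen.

Txn txdc0 phase 1: jasper no -> aborted; pylon yes -> prepared; lumen yes -> prepared

Answer: jasper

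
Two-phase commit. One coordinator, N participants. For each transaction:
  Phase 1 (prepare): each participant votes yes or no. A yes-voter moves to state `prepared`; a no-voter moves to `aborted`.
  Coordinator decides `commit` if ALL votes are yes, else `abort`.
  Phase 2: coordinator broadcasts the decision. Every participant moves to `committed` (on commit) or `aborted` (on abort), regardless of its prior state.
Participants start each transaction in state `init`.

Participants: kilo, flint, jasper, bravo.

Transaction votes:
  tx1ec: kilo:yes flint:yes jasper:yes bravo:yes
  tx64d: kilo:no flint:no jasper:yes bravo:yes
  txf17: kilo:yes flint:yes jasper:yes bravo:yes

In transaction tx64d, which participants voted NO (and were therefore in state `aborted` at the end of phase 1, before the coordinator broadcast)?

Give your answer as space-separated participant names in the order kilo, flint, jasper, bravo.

Answer: kilo flint

Derivation:
Txn tx64d phase 1: kilo no -> aborted; flint no -> aborted; jasper yes -> prepared; bravo yes -> prepared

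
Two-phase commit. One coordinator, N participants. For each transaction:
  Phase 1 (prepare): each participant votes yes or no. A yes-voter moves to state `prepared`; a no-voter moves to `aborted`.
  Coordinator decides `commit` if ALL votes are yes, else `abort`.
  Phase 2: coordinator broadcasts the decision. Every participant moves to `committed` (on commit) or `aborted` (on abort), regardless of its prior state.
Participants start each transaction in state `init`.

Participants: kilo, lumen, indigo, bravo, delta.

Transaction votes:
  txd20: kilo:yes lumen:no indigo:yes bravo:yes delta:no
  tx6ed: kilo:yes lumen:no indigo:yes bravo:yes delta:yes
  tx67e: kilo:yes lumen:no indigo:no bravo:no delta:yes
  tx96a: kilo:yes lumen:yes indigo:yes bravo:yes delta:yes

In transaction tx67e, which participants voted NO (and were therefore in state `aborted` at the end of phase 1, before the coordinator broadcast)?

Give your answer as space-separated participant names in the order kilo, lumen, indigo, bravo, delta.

Txn tx67e phase 1: kilo yes -> prepared; lumen no -> aborted; indigo no -> aborted; bravo no -> aborted; delta yes -> prepared

Answer: lumen indigo bravo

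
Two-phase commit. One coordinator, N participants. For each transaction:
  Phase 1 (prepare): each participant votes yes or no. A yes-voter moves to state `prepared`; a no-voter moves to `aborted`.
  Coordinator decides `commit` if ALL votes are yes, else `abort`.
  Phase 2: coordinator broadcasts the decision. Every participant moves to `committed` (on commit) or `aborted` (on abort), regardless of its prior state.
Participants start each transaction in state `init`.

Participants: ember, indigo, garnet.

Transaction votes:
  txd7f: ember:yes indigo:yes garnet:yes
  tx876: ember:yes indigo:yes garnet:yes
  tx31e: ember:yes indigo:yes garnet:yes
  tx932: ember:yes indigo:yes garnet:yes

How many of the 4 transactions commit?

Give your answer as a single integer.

Answer: 4

Derivation:
txd7f: all yes -> commit (commits=1)
tx876: all yes -> commit (commits=2)
tx31e: all yes -> commit (commits=3)
tx932: all yes -> commit (commits=4)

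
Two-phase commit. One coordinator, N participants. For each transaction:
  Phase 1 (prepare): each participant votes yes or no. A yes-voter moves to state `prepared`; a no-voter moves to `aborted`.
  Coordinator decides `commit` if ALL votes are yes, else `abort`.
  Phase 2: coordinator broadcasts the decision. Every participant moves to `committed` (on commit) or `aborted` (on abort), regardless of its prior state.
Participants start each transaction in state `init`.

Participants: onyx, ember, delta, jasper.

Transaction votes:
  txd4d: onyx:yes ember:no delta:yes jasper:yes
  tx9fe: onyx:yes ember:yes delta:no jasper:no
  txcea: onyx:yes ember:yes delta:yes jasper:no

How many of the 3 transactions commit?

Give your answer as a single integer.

txd4d: no from ember -> abort (commits=0)
tx9fe: no from delta, jasper -> abort (commits=0)
txcea: no from jasper -> abort (commits=0)

Answer: 0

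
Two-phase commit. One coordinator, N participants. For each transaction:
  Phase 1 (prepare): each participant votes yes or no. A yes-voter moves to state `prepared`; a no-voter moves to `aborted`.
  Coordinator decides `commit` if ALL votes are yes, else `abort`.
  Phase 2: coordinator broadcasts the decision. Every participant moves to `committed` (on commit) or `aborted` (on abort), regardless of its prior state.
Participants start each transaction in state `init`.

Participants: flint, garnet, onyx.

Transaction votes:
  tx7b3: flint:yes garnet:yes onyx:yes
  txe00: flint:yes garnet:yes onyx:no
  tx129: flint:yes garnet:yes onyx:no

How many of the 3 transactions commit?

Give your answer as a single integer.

Answer: 1

Derivation:
tx7b3: all yes -> commit (commits=1)
txe00: no from onyx -> abort (commits=1)
tx129: no from onyx -> abort (commits=1)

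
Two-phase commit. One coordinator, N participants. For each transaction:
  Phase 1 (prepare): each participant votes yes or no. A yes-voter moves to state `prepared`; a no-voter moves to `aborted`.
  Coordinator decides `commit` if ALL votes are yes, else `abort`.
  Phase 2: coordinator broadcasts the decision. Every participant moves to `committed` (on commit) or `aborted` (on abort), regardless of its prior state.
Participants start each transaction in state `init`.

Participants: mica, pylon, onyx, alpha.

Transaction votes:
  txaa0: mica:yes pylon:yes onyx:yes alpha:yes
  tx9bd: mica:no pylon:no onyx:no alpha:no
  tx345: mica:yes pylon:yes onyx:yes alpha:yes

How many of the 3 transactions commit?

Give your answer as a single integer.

Answer: 2

Derivation:
txaa0: all yes -> commit (commits=1)
tx9bd: no from mica, pylon, onyx, alpha -> abort (commits=1)
tx345: all yes -> commit (commits=2)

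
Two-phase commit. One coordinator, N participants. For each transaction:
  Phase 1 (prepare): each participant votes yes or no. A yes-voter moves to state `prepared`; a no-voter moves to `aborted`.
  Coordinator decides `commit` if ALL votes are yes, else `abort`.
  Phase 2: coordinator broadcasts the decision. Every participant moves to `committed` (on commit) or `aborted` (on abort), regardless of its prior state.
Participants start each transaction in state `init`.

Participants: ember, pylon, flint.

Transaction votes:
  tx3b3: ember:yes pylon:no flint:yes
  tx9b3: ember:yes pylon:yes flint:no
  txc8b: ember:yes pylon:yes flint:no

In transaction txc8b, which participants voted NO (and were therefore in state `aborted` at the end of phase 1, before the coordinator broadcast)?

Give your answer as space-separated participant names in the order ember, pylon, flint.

Txn txc8b phase 1: ember yes -> prepared; pylon yes -> prepared; flint no -> aborted

Answer: flint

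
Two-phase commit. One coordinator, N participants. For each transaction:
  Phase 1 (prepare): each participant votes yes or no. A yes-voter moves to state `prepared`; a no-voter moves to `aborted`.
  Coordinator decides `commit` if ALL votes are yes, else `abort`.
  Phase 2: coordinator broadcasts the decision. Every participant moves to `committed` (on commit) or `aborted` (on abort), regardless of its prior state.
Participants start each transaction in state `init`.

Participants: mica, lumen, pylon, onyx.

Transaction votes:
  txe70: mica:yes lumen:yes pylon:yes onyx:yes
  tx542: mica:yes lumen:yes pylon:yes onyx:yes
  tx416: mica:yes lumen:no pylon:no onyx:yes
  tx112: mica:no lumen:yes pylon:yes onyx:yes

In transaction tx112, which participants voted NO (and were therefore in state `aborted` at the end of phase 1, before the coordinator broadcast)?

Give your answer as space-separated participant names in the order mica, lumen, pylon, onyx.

Answer: mica

Derivation:
Txn tx112 phase 1: mica no -> aborted; lumen yes -> prepared; pylon yes -> prepared; onyx yes -> prepared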